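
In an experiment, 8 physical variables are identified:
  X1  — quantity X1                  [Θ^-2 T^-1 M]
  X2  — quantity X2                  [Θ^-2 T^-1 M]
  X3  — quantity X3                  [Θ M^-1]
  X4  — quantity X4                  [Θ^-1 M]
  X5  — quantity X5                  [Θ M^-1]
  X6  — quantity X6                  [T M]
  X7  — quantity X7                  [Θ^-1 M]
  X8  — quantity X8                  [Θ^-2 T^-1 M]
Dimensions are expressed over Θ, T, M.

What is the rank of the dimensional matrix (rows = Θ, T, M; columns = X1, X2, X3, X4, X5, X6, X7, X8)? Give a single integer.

Write exponents as rows Θ,T,M / cols X1,X2,X3,X4,X5,X6,X7,X8:
  Θ: [-2 -2  1 -1  1  0 -1 -2]
  T: [-1 -1  0  0  0  1  0 -1]
  M: [ 1  1 -1  1 -1  1  1  1]
RREF → pivots at {X1,X3} ⇒ r = 2

2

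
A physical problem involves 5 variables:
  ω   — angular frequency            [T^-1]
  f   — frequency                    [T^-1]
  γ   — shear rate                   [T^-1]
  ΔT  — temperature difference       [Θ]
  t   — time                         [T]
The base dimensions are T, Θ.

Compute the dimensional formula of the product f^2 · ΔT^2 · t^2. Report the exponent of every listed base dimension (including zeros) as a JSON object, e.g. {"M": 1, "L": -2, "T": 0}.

{"T": 0, "Θ": 2}

Exponent matrix [T,Θ] × [ω,f,γ,ΔT,t]:
  T: [-1 -1 -1  0  1]
  Θ: [ 0  0  0  1  0]
  [T]: (2)·-1+(2)·0+(2)·1 = 0
  [Θ]: (2)·0+(2)·1+(2)·0 = 2
⇒ Θ^2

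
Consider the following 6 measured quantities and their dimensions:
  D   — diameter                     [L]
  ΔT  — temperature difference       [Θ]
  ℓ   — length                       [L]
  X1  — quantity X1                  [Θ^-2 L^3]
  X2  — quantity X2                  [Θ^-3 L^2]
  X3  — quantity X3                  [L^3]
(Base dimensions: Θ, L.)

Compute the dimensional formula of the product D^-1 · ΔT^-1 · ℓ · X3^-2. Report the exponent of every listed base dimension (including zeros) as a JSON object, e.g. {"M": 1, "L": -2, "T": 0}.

{"Θ": -1, "L": -6}

Exponent matrix [Θ,L] × [D,ΔT,ℓ,X1,X2,X3]:
  Θ: [ 0  1  0 -2 -3  0]
  L: [ 1  0  1  3  2  3]
  [Θ]: (-1)·0+(-1)·1+(1)·0+(-2)·0 = -1
  [L]: (-1)·1+(-1)·0+(1)·1+(-2)·3 = -6
⇒ Θ^-1 L^-6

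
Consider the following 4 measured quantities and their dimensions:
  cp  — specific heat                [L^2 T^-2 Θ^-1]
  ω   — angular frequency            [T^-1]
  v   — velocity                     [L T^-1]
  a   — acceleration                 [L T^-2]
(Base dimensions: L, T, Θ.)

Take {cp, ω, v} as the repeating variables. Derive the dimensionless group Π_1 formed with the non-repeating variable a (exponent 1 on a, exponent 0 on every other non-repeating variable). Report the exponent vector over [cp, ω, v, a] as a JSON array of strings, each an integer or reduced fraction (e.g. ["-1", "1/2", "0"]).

["0", "-1", "-1", "1"]

Exponent matrix [L,T,Θ] × [cp,ω,v,a]:
  L: [ 2  0  1  1]
  T: [-2 -1 -1 -2]
  Θ: [-1  0  0  0]
RREF → pivots at {cp,ω,v} ⇒ r = 3
Repeat: cp,ω,v; free: a
RREF:
  r0: [   1    0    0    0]
  r1: [   0    1    0    1]
  r2: [   0    0    1    1]
Fix exponent of a at 1; solve each RREF row for its pivot's exponent:
  r0: exp(cp) + (0)·1 = 0 ⇒ exp(cp) = 0
  r1: exp(ω) + (1)·1 = 0 ⇒ exp(ω) = -1
  r2: exp(v) + (1)·1 = 0 ⇒ exp(v) = -1
Π_1 = ω^-1 · v^-1 · a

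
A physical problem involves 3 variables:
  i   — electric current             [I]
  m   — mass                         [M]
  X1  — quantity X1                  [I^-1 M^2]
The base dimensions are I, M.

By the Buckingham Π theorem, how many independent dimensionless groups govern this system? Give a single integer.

Dimensional matrix (I×M by i×m×X1):
  I: [ 1  0 -1]
  M: [ 0  1  2]
Echelon form has 2 nonzero rows (pivots: i,m)
Π count = n − r = 3 − 2 = 1

1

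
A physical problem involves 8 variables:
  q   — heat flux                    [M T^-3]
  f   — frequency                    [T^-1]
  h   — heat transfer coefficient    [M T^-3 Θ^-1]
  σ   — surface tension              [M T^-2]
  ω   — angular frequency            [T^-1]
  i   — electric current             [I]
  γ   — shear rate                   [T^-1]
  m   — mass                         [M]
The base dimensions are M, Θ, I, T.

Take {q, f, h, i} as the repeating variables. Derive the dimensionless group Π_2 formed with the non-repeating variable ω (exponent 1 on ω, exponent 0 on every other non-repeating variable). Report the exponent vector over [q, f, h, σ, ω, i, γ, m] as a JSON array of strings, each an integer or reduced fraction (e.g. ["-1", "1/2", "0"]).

["0", "-1", "0", "0", "1", "0", "0", "0"]

Dimensional matrix (M×Θ×I×T by q×f×h×σ×ω×i×γ×m):
  M: [ 1  0  1  1  0  0  0  1]
  Θ: [ 0  0 -1  0  0  0  0  0]
  I: [ 0  0  0  0  0  1  0  0]
  T: [-3 -1 -3 -2 -1  0 -1  0]
Row reduction gives pivot columns q,f,h,i; rank = 4
Pivot set = {q,f,h,i}, free = {σ,ω,γ,m}
RREF:
  r0: [   1    0    0    1    0    0    0    1]
  r1: [   0    1    0   -1    1    0    1   -3]
  r2: [   0    0    1    0    0    0    0    0]
  r3: [   0    0    0    0    0    1    0    0]
Fix exponent of ω at 1, σ at 0, γ at 0, m at 0; solve each RREF row for its pivot's exponent:
  r0: exp(q) + (0)·1 = 0 ⇒ exp(q) = 0
  r1: exp(f) + (1)·1 = 0 ⇒ exp(f) = -1
  r2: exp(h) + (0)·1 = 0 ⇒ exp(h) = 0
  r3: exp(i) + (0)·1 = 0 ⇒ exp(i) = 0
Π_2 = f^-1 · ω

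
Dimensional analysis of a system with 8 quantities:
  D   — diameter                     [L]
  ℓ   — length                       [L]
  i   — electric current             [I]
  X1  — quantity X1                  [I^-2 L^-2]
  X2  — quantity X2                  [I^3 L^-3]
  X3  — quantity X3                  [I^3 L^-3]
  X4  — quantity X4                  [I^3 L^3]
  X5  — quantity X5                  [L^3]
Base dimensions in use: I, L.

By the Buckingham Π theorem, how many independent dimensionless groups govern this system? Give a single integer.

Dimensional matrix (I×L by D×ℓ×i×X1×X2×X3×X4×X5):
  I: [ 0  0  1 -2  3  3  3  0]
  L: [ 1  1  0 -2 -3 -3  3  3]
Echelon form has 2 nonzero rows (pivots: D,i)
n=8, r=2 ⇒ 6 dimensionless groups

6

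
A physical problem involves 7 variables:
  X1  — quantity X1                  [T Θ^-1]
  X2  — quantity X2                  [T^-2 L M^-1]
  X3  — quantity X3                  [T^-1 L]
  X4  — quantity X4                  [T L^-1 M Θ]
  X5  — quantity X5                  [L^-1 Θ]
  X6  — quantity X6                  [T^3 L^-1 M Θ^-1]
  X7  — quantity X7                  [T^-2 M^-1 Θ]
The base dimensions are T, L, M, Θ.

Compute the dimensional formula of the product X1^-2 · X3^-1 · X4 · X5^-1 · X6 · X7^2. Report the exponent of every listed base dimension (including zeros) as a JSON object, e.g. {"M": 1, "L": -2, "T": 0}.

{"T": -1, "L": -2, "M": 0, "Θ": 3}

Write exponents as rows T,L,M,Θ / cols X1,X2,X3,X4,X5,X6,X7:
  T: [ 1 -2 -1  1  0  3 -2]
  L: [ 0  1  1 -1 -1 -1  0]
  M: [ 0 -1  0  1  0  1 -1]
  Θ: [-1  0  0  1  1 -1  1]
  [T]: (-2)·1+(-1)·-1+(1)·1+(-1)·0+(1)·3+(2)·-2 = -1
  [L]: (-2)·0+(-1)·1+(1)·-1+(-1)·-1+(1)·-1+(2)·0 = -2
  [M]: (-2)·0+(-1)·0+(1)·1+(-1)·0+(1)·1+(2)·-1 = 0
  [Θ]: (-2)·-1+(-1)·0+(1)·1+(-1)·1+(1)·-1+(2)·1 = 3
⇒ T^-1 L^-2 Θ^3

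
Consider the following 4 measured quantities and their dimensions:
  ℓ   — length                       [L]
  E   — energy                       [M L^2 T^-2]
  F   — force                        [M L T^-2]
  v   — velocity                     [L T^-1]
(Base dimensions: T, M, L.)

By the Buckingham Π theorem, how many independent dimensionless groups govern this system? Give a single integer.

Dimensional matrix (T×M×L by ℓ×E×F×v):
  T: [ 0 -2 -2 -1]
  M: [ 0  1  1  0]
  L: [ 1  2  1  1]
Echelon form has 3 nonzero rows (pivots: ℓ,E,v)
Π count = n − r = 4 − 3 = 1

1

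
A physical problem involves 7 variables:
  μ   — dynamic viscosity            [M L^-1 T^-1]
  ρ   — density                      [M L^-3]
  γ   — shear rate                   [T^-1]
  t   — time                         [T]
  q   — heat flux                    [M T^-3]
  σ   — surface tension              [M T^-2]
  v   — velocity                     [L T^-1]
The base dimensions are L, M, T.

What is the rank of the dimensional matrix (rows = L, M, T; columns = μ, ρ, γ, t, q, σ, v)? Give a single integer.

3

Exponent matrix [L,M,T] × [μ,ρ,γ,t,q,σ,v]:
  L: [-1 -3  0  0  0  0  1]
  M: [ 1  1  0  0  1  1  0]
  T: [-1  0 -1  1 -3 -2 -1]
Echelon form has 3 nonzero rows (pivots: μ,ρ,γ)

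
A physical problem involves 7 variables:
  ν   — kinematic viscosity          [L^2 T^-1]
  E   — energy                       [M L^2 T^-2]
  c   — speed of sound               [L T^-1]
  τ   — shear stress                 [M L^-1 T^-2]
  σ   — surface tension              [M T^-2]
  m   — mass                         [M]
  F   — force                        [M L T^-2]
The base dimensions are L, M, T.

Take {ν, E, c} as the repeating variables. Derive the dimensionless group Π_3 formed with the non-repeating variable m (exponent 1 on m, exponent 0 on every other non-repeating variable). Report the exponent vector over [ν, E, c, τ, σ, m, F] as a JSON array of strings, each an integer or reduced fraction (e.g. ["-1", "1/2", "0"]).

Exponent matrix [L,M,T] × [ν,E,c,τ,σ,m,F]:
  L: [ 2  2  1 -1  0  0  1]
  M: [ 0  1  0  1  1  1  1]
  T: [-1 -2 -1 -2 -2  0 -2]
Row reduction gives pivot columns ν,E,c; rank = 3
Pivot set = {ν,E,c}, free = {τ,σ,m,F}
RREF:
  r0: [   1    0    0   -3   -2    0   -1]
  r1: [   0    1    0    1    1    1    1]
  r2: [   0    0    1    3    2   -2    1]
Fix exponent of m at 1, τ at 0, σ at 0, F at 0; solve each RREF row for its pivot's exponent:
  r0: exp(ν) + (0)·1 = 0 ⇒ exp(ν) = 0
  r1: exp(E) + (1)·1 = 0 ⇒ exp(E) = -1
  r2: exp(c) + (-2)·1 = 0 ⇒ exp(c) = 2
Π_3 = E^-1 · c^2 · m

["0", "-1", "2", "0", "0", "1", "0"]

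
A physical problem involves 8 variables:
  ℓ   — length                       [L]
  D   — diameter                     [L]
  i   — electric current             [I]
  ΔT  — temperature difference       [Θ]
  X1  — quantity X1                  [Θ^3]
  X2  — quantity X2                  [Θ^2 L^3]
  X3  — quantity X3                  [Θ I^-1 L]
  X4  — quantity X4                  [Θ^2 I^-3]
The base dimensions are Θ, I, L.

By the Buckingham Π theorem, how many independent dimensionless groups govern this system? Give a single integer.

5

Write exponents as rows Θ,I,L / cols ℓ,D,i,ΔT,X1,X2,X3,X4:
  Θ: [ 0  0  0  1  3  2  1  2]
  I: [ 0  0  1  0  0  0 -1 -3]
  L: [ 1  1  0  0  0  3  1  0]
Echelon form has 3 nonzero rows (pivots: ℓ,i,ΔT)
8 vars − rank 3 = 5 Π groups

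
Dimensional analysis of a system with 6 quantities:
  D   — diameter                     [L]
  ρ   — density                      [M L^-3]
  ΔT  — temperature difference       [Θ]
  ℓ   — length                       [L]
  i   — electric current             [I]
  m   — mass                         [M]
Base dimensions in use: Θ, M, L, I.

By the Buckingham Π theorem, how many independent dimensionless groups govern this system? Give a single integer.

2

Exponent matrix [Θ,M,L,I] × [D,ρ,ΔT,ℓ,i,m]:
  Θ: [ 0  0  1  0  0  0]
  M: [ 0  1  0  0  0  1]
  L: [ 1 -3  0  1  0  0]
  I: [ 0  0  0  0  1  0]
Echelon form has 4 nonzero rows (pivots: D,ρ,ΔT,i)
6 vars − rank 4 = 2 Π groups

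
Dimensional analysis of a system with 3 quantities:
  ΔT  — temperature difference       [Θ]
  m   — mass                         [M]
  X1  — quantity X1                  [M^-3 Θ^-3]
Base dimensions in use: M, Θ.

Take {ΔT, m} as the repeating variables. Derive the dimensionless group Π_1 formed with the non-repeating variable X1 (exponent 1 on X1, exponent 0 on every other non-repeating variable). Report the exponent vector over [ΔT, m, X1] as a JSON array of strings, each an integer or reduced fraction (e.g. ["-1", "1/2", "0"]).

["3", "3", "1"]

Write exponents as rows M,Θ / cols ΔT,m,X1:
  M: [ 0  1 -3]
  Θ: [ 1  0 -3]
Row reduction gives pivot columns ΔT,m; rank = 2
Repeat: ΔT,m; free: X1
RREF:
  r0: [   1    0   -3]
  r1: [   0    1   -3]
Fix exponent of X1 at 1; solve each RREF row for its pivot's exponent:
  r0: exp(ΔT) + (-3)·1 = 0 ⇒ exp(ΔT) = 3
  r1: exp(m) + (-3)·1 = 0 ⇒ exp(m) = 3
Π_1 = ΔT^3 · m^3 · X1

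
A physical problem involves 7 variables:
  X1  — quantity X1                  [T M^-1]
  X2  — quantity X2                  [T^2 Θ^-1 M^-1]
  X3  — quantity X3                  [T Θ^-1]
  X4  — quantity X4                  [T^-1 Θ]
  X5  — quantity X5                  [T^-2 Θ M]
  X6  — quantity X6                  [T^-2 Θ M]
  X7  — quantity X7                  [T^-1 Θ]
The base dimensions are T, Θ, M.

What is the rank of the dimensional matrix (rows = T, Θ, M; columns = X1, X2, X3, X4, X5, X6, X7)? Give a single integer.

2

Exponent matrix [T,Θ,M] × [X1,X2,X3,X4,X5,X6,X7]:
  T: [ 1  2  1 -1 -2 -2 -1]
  Θ: [ 0 -1 -1  1  1  1  1]
  M: [-1 -1  0  0  1  1  0]
RREF → pivots at {X1,X2} ⇒ r = 2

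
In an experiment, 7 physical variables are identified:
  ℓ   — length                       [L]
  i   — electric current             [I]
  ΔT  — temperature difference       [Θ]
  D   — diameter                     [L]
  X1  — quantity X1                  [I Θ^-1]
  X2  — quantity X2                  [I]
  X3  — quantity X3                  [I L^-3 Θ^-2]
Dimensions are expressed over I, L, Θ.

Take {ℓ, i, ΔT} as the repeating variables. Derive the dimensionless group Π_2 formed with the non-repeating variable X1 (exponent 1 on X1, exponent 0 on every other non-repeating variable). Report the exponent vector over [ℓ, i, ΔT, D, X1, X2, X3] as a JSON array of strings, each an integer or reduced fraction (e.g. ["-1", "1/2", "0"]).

["0", "-1", "1", "0", "1", "0", "0"]

Dimensional matrix (I×L×Θ by ℓ×i×ΔT×D×X1×X2×X3):
  I: [ 0  1  0  0  1  1  1]
  L: [ 1  0  0  1  0  0 -3]
  Θ: [ 0  0  1  0 -1  0 -2]
RREF → pivots at {ℓ,i,ΔT} ⇒ r = 3
Repeat: ℓ,i,ΔT; free: D,X1,X2,X3
RREF:
  r0: [   1    0    0    1    0    0   -3]
  r1: [   0    1    0    0    1    1    1]
  r2: [   0    0    1    0   -1    0   -2]
Fix exponent of X1 at 1, D at 0, X2 at 0, X3 at 0; solve each RREF row for its pivot's exponent:
  r0: exp(ℓ) + (0)·1 = 0 ⇒ exp(ℓ) = 0
  r1: exp(i) + (1)·1 = 0 ⇒ exp(i) = -1
  r2: exp(ΔT) + (-1)·1 = 0 ⇒ exp(ΔT) = 1
Π_2 = i^-1 · ΔT · X1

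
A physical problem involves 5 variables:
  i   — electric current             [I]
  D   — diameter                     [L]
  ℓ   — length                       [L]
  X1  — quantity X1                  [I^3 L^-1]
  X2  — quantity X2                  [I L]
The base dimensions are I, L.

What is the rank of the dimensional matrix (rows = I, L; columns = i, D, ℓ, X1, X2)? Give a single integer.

Write exponents as rows I,L / cols i,D,ℓ,X1,X2:
  I: [ 1  0  0  3  1]
  L: [ 0  1  1 -1  1]
Echelon form has 2 nonzero rows (pivots: i,D)

2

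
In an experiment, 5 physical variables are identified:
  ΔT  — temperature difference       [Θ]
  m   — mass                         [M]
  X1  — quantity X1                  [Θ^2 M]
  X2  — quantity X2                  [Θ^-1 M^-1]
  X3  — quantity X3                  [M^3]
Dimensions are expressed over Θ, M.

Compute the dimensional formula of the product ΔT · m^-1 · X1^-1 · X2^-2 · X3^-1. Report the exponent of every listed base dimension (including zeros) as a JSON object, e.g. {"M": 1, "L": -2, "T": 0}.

Exponent matrix [Θ,M] × [ΔT,m,X1,X2,X3]:
  Θ: [ 1  0  2 -1  0]
  M: [ 0  1  1 -1  3]
  [Θ]: (1)·1+(-1)·0+(-1)·2+(-2)·-1+(-1)·0 = 1
  [M]: (1)·0+(-1)·1+(-1)·1+(-2)·-1+(-1)·3 = -3
⇒ Θ M^-3

{"Θ": 1, "M": -3}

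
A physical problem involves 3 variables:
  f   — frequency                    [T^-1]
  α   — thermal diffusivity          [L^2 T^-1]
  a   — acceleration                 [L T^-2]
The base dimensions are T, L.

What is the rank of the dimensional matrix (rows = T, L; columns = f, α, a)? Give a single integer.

Exponent matrix [T,L] × [f,α,a]:
  T: [-1 -1 -2]
  L: [ 0  2  1]
Echelon form has 2 nonzero rows (pivots: f,α)

2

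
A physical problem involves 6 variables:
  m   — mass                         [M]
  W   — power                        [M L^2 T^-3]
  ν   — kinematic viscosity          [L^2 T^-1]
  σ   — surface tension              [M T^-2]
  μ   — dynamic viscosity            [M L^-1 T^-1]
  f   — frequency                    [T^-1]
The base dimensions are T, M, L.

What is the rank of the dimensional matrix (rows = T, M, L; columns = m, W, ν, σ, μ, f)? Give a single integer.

3

Exponent matrix [T,M,L] × [m,W,ν,σ,μ,f]:
  T: [ 0 -3 -1 -2 -1 -1]
  M: [ 1  1  0  1  1  0]
  L: [ 0  2  2  0 -1  0]
RREF → pivots at {m,W,ν} ⇒ r = 3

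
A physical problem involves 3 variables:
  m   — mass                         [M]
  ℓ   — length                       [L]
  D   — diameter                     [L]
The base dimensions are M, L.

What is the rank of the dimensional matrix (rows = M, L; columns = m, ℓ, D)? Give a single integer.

2

Dimensional matrix (M×L by m×ℓ×D):
  M: [ 1  0  0]
  L: [ 0  1  1]
RREF → pivots at {m,ℓ} ⇒ r = 2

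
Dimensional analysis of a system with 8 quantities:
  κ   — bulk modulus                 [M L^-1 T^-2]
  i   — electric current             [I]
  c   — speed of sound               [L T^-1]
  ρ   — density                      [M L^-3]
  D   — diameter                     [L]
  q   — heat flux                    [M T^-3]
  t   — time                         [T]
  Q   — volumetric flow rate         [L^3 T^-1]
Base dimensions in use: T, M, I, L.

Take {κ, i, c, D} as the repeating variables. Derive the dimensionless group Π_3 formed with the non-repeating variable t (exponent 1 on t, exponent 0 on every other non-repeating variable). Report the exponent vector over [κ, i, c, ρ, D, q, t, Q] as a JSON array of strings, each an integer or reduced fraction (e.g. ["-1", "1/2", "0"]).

Write exponents as rows T,M,I,L / cols κ,i,c,ρ,D,q,t,Q:
  T: [-2  0 -1  0  0 -3  1 -1]
  M: [ 1  0  0  1  0  1  0  0]
  I: [ 0  1  0  0  0  0  0  0]
  L: [-1  0  1 -3  1  0  0  3]
Echelon form has 4 nonzero rows (pivots: κ,i,c,D)
Repeat: κ,i,c,D; free: ρ,q,t,Q
RREF:
  r0: [   1    0    0    1    0    1    0    0]
  r1: [   0    1    0    0    0    0    0    0]
  r2: [   0    0    1   -2    0    1   -1    1]
  r3: [   0    0    0    0    1    0    1    2]
Fix exponent of t at 1, ρ at 0, q at 0, Q at 0; solve each RREF row for its pivot's exponent:
  r0: exp(κ) + (0)·1 = 0 ⇒ exp(κ) = 0
  r1: exp(i) + (0)·1 = 0 ⇒ exp(i) = 0
  r2: exp(c) + (-1)·1 = 0 ⇒ exp(c) = 1
  r3: exp(D) + (1)·1 = 0 ⇒ exp(D) = -1
Π_3 = c · D^-1 · t

["0", "0", "1", "0", "-1", "0", "1", "0"]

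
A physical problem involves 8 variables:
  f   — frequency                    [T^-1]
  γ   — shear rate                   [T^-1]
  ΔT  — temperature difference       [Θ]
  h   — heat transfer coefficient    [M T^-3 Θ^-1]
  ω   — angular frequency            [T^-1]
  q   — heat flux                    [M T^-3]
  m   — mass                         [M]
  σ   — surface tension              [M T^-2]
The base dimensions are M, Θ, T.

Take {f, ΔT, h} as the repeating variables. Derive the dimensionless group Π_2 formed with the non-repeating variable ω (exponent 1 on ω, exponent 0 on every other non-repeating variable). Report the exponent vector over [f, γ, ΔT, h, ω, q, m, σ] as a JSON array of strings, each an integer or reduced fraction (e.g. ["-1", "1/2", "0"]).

["-1", "0", "0", "0", "1", "0", "0", "0"]

Exponent matrix [M,Θ,T] × [f,γ,ΔT,h,ω,q,m,σ]:
  M: [ 0  0  0  1  0  1  1  1]
  Θ: [ 0  0  1 -1  0  0  0  0]
  T: [-1 -1  0 -3 -1 -3  0 -2]
Row reduction gives pivot columns f,ΔT,h; rank = 3
Pivot set = {f,ΔT,h}, free = {γ,ω,q,m,σ}
RREF:
  r0: [   1    1    0    0    1    0   -3   -1]
  r1: [   0    0    1    0    0    1    1    1]
  r2: [   0    0    0    1    0    1    1    1]
Fix exponent of ω at 1, γ at 0, q at 0, m at 0, σ at 0; solve each RREF row for its pivot's exponent:
  r0: exp(f) + (1)·1 = 0 ⇒ exp(f) = -1
  r1: exp(ΔT) + (0)·1 = 0 ⇒ exp(ΔT) = 0
  r2: exp(h) + (0)·1 = 0 ⇒ exp(h) = 0
Π_2 = f^-1 · ω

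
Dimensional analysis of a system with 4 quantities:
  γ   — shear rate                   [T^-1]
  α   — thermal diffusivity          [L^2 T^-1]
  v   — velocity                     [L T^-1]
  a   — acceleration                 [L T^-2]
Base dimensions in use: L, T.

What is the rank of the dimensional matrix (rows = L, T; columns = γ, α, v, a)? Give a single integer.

2

Write exponents as rows L,T / cols γ,α,v,a:
  L: [ 0  2  1  1]
  T: [-1 -1 -1 -2]
Row reduction gives pivot columns γ,α; rank = 2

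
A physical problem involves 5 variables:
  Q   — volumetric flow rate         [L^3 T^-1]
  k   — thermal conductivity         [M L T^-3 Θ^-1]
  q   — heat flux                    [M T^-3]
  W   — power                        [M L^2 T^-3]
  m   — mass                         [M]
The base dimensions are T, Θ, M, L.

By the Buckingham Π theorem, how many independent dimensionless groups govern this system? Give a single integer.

1

Exponent matrix [T,Θ,M,L] × [Q,k,q,W,m]:
  T: [-1 -3 -3 -3  0]
  Θ: [ 0 -1  0  0  0]
  M: [ 0  1  1  1  1]
  L: [ 3  1  0  2  0]
RREF → pivots at {Q,k,q,W} ⇒ r = 4
5 vars − rank 4 = 1 Π group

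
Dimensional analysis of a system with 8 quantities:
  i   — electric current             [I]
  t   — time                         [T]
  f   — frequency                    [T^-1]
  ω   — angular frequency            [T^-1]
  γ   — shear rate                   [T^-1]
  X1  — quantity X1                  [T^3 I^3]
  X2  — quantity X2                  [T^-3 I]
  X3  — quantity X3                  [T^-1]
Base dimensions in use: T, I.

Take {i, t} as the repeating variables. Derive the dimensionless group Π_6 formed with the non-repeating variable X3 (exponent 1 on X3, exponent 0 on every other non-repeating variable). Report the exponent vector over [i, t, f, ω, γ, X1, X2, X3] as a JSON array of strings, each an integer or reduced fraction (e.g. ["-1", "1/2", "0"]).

Exponent matrix [T,I] × [i,t,f,ω,γ,X1,X2,X3]:
  T: [ 0  1 -1 -1 -1  3 -3 -1]
  I: [ 1  0  0  0  0  3  1  0]
Row reduction gives pivot columns i,t; rank = 2
Pivot set = {i,t}, free = {f,ω,γ,X1,X2,X3}
RREF:
  r0: [   1    0    0    0    0    3    1    0]
  r1: [   0    1   -1   -1   -1    3   -3   -1]
Fix exponent of X3 at 1, f at 0, ω at 0, γ at 0, X1 at 0, X2 at 0; solve each RREF row for its pivot's exponent:
  r0: exp(i) + (0)·1 = 0 ⇒ exp(i) = 0
  r1: exp(t) + (-1)·1 = 0 ⇒ exp(t) = 1
Π_6 = t · X3

["0", "1", "0", "0", "0", "0", "0", "1"]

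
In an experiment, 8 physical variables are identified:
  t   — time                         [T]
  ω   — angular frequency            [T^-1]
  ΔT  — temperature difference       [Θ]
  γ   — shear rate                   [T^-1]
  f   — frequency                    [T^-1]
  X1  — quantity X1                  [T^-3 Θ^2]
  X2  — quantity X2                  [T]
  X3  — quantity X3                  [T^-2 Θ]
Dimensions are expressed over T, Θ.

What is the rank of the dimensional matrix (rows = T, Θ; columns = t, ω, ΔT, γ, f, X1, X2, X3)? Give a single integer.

2

Exponent matrix [T,Θ] × [t,ω,ΔT,γ,f,X1,X2,X3]:
  T: [ 1 -1  0 -1 -1 -3  1 -2]
  Θ: [ 0  0  1  0  0  2  0  1]
Echelon form has 2 nonzero rows (pivots: t,ΔT)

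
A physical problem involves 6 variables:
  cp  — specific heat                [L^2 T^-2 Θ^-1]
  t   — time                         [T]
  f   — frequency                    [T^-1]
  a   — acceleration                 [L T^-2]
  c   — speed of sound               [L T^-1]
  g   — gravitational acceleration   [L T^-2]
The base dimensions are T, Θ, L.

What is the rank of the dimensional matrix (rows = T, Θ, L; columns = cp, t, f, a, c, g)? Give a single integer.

3

Write exponents as rows T,Θ,L / cols cp,t,f,a,c,g:
  T: [-2  1 -1 -2 -1 -2]
  Θ: [-1  0  0  0  0  0]
  L: [ 2  0  0  1  1  1]
Echelon form has 3 nonzero rows (pivots: cp,t,a)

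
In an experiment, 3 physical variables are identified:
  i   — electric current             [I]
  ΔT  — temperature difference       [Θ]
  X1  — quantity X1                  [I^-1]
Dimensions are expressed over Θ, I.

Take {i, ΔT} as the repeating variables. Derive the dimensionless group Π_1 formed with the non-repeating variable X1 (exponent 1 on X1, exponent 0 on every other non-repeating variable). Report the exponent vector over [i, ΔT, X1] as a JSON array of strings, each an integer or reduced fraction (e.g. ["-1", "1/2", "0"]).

Dimensional matrix (Θ×I by i×ΔT×X1):
  Θ: [ 0  1  0]
  I: [ 1  0 -1]
RREF → pivots at {i,ΔT} ⇒ r = 2
Pivot set = {i,ΔT}, free = {X1}
RREF:
  r0: [   1    0   -1]
  r1: [   0    1    0]
Fix exponent of X1 at 1; solve each RREF row for its pivot's exponent:
  r0: exp(i) + (-1)·1 = 0 ⇒ exp(i) = 1
  r1: exp(ΔT) + (0)·1 = 0 ⇒ exp(ΔT) = 0
Π_1 = i · X1

["1", "0", "1"]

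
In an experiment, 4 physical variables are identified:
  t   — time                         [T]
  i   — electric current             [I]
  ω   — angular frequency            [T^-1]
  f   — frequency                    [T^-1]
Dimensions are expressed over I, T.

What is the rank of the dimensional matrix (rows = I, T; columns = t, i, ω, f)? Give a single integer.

Exponent matrix [I,T] × [t,i,ω,f]:
  I: [ 0  1  0  0]
  T: [ 1  0 -1 -1]
RREF → pivots at {t,i} ⇒ r = 2

2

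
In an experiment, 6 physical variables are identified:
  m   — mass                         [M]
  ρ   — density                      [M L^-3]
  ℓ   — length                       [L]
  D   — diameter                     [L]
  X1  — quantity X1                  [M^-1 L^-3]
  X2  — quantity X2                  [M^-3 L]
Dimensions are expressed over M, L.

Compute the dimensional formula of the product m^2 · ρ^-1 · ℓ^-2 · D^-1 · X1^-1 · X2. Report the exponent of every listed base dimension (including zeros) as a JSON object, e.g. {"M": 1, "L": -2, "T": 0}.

{"M": -1, "L": 4}

Dimensional matrix (M×L by m×ρ×ℓ×D×X1×X2):
  M: [ 1  1  0  0 -1 -3]
  L: [ 0 -3  1  1 -3  1]
  [M]: (2)·1+(-1)·1+(-2)·0+(-1)·0+(-1)·-1+(1)·-3 = -1
  [L]: (2)·0+(-1)·-3+(-2)·1+(-1)·1+(-1)·-3+(1)·1 = 4
⇒ M^-1 L^4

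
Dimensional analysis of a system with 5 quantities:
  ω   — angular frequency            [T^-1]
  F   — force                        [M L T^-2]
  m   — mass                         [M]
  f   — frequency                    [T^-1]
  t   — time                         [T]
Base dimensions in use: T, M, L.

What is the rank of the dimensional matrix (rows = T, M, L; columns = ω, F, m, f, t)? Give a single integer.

Dimensional matrix (T×M×L by ω×F×m×f×t):
  T: [-1 -2  0 -1  1]
  M: [ 0  1  1  0  0]
  L: [ 0  1  0  0  0]
Row reduction gives pivot columns ω,F,m; rank = 3

3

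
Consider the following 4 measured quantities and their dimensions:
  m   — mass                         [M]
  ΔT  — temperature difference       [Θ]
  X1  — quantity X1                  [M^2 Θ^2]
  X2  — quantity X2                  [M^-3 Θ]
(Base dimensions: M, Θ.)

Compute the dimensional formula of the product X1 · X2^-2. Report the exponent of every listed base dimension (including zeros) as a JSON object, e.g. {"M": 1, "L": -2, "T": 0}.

{"M": 8, "Θ": 0}

Dimensional matrix (M×Θ by m×ΔT×X1×X2):
  M: [ 1  0  2 -3]
  Θ: [ 0  1  2  1]
  [M]: (1)·2+(-2)·-3 = 8
  [Θ]: (1)·2+(-2)·1 = 0
⇒ M^8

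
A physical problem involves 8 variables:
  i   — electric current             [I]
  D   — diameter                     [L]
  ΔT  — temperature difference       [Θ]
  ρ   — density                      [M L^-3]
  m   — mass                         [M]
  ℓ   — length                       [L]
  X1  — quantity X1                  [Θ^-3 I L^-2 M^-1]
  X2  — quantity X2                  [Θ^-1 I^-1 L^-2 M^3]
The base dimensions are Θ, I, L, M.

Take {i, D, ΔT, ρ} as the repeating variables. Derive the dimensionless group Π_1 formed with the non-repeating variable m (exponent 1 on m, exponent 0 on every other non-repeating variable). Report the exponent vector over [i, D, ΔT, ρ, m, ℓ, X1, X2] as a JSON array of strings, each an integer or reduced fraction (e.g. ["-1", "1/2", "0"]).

["0", "-3", "0", "-1", "1", "0", "0", "0"]

Write exponents as rows Θ,I,L,M / cols i,D,ΔT,ρ,m,ℓ,X1,X2:
  Θ: [ 0  0  1  0  0  0 -3 -1]
  I: [ 1  0  0  0  0  0  1 -1]
  L: [ 0  1  0 -3  0  1 -2 -2]
  M: [ 0  0  0  1  1  0 -1  3]
RREF → pivots at {i,D,ΔT,ρ} ⇒ r = 4
Repeat: i,D,ΔT,ρ; free: m,ℓ,X1,X2
RREF:
  r0: [   1    0    0    0    0    0    1   -1]
  r1: [   0    1    0    0    3    1   -5    7]
  r2: [   0    0    1    0    0    0   -3   -1]
  r3: [   0    0    0    1    1    0   -1    3]
Fix exponent of m at 1, ℓ at 0, X1 at 0, X2 at 0; solve each RREF row for its pivot's exponent:
  r0: exp(i) + (0)·1 = 0 ⇒ exp(i) = 0
  r1: exp(D) + (3)·1 = 0 ⇒ exp(D) = -3
  r2: exp(ΔT) + (0)·1 = 0 ⇒ exp(ΔT) = 0
  r3: exp(ρ) + (1)·1 = 0 ⇒ exp(ρ) = -1
Π_1 = D^-3 · ρ^-1 · m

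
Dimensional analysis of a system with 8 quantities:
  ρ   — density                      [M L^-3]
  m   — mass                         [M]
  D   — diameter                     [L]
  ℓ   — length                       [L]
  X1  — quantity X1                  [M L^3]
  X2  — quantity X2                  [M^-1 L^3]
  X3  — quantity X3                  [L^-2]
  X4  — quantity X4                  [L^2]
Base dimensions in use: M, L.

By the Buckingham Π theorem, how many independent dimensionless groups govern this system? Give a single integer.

6

Write exponents as rows M,L / cols ρ,m,D,ℓ,X1,X2,X3,X4:
  M: [ 1  1  0  0  1 -1  0  0]
  L: [-3  0  1  1  3  3 -2  2]
Row reduction gives pivot columns ρ,m; rank = 2
n=8, r=2 ⇒ 6 dimensionless groups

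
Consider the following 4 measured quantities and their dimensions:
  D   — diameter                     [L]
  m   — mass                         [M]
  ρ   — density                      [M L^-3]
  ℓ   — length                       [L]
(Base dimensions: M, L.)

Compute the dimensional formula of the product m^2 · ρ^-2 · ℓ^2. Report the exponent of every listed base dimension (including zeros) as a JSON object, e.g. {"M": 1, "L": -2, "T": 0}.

{"M": 0, "L": 8}

Dimensional matrix (M×L by D×m×ρ×ℓ):
  M: [ 0  1  1  0]
  L: [ 1  0 -3  1]
  [M]: (2)·1+(-2)·1+(2)·0 = 0
  [L]: (2)·0+(-2)·-3+(2)·1 = 8
⇒ L^8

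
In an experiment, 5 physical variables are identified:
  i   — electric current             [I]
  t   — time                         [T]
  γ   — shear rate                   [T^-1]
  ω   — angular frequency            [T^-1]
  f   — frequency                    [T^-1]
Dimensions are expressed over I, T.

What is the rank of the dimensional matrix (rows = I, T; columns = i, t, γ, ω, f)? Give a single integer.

2

Exponent matrix [I,T] × [i,t,γ,ω,f]:
  I: [ 1  0  0  0  0]
  T: [ 0  1 -1 -1 -1]
RREF → pivots at {i,t} ⇒ r = 2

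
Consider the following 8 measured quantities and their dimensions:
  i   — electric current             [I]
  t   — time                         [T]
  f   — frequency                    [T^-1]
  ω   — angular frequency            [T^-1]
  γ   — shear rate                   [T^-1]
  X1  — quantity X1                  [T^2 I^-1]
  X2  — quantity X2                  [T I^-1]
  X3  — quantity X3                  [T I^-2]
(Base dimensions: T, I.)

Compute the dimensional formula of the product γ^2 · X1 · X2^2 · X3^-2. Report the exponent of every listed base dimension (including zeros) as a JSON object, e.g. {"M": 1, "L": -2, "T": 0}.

Dimensional matrix (T×I by i×t×f×ω×γ×X1×X2×X3):
  T: [ 0  1 -1 -1 -1  2  1  1]
  I: [ 1  0  0  0  0 -1 -1 -2]
  [T]: (2)·-1+(1)·2+(2)·1+(-2)·1 = 0
  [I]: (2)·0+(1)·-1+(2)·-1+(-2)·-2 = 1
⇒ I

{"T": 0, "I": 1}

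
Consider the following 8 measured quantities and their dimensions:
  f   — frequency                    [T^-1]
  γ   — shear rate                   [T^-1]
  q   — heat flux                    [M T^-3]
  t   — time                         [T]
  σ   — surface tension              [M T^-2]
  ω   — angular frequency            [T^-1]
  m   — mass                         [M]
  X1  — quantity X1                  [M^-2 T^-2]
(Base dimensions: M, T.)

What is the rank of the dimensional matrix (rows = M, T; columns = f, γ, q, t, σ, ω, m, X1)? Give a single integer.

2

Dimensional matrix (M×T by f×γ×q×t×σ×ω×m×X1):
  M: [ 0  0  1  0  1  0  1 -2]
  T: [-1 -1 -3  1 -2 -1  0 -2]
RREF → pivots at {f,q} ⇒ r = 2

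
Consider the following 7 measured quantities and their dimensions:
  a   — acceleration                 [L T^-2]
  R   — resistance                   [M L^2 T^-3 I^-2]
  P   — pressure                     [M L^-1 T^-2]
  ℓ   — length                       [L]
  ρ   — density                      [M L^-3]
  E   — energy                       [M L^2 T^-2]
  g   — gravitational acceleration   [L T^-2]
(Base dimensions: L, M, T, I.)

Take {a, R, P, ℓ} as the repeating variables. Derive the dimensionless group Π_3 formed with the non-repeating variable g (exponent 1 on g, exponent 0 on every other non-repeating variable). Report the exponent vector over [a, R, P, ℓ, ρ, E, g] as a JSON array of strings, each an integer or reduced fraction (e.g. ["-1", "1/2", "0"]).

Exponent matrix [L,M,T,I] × [a,R,P,ℓ,ρ,E,g]:
  L: [ 1  2 -1  1 -3  2  1]
  M: [ 0  1  1  0  1  1  0]
  T: [-2 -3 -2  0  0 -2 -2]
  I: [ 0 -2  0  0  0  0  0]
Row reduction gives pivot columns a,R,P,ℓ; rank = 4
Pivot set = {a,R,P,ℓ}, free = {ρ,E,g}
RREF:
  r0: [   1    0    0    0   -1    0    1]
  r1: [   0    1    0    0    0    0    0]
  r2: [   0    0    1    0    1    1    0]
  r3: [   0    0    0    1   -1    3    0]
Fix exponent of g at 1, ρ at 0, E at 0; solve each RREF row for its pivot's exponent:
  r0: exp(a) + (1)·1 = 0 ⇒ exp(a) = -1
  r1: exp(R) + (0)·1 = 0 ⇒ exp(R) = 0
  r2: exp(P) + (0)·1 = 0 ⇒ exp(P) = 0
  r3: exp(ℓ) + (0)·1 = 0 ⇒ exp(ℓ) = 0
Π_3 = a^-1 · g

["-1", "0", "0", "0", "0", "0", "1"]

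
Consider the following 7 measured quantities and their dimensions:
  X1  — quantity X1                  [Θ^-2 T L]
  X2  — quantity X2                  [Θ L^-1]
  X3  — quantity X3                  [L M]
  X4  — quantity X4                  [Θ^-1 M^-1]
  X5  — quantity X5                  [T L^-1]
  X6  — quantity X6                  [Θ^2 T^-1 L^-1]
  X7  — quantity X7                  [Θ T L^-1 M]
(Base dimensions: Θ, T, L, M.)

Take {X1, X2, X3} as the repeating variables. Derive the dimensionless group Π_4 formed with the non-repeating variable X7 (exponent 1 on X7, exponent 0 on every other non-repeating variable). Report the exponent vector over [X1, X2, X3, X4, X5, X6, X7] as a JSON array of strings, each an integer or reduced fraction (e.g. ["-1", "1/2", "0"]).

Write exponents as rows Θ,T,L,M / cols X1,X2,X3,X4,X5,X6,X7:
  Θ: [-2  1  0 -1  0  2  1]
  T: [ 1  0  0  0  1 -1  1]
  L: [ 1 -1  1  0 -1 -1 -1]
  M: [ 0  0  1 -1  0  0  1]
Row reduction gives pivot columns X1,X2,X3; rank = 3
Pivot set = {X1,X2,X3}, free = {X4,X5,X6,X7}
RREF:
  r0: [   1    0    0    0    1   -1    1]
  r1: [   0    1    0   -1    2    0    3]
  r2: [   0    0    1   -1    0    0    1]
  r3: [   0    0    0    0    0    0    0]
Fix exponent of X7 at 1, X4 at 0, X5 at 0, X6 at 0; solve each RREF row for its pivot's exponent:
  r0: exp(X1) + (1)·1 = 0 ⇒ exp(X1) = -1
  r1: exp(X2) + (3)·1 = 0 ⇒ exp(X2) = -3
  r2: exp(X3) + (1)·1 = 0 ⇒ exp(X3) = -1
Π_4 = X1^-1 · X2^-3 · X3^-1 · X7

["-1", "-3", "-1", "0", "0", "0", "1"]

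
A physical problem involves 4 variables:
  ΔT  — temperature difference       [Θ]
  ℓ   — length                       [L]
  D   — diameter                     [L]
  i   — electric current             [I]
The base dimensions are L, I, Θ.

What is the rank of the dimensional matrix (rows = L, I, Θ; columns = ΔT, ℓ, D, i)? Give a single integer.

Exponent matrix [L,I,Θ] × [ΔT,ℓ,D,i]:
  L: [ 0  1  1  0]
  I: [ 0  0  0  1]
  Θ: [ 1  0  0  0]
Echelon form has 3 nonzero rows (pivots: ΔT,ℓ,i)

3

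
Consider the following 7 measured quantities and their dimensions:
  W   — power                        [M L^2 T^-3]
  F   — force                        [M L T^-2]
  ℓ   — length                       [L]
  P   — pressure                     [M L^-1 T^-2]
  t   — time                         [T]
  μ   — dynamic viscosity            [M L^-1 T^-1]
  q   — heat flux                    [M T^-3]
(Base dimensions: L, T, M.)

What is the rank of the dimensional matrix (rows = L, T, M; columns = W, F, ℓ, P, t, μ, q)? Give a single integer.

3

Exponent matrix [L,T,M] × [W,F,ℓ,P,t,μ,q]:
  L: [ 2  1  1 -1  0 -1  0]
  T: [-3 -2  0 -2  1 -1 -3]
  M: [ 1  1  0  1  0  1  1]
RREF → pivots at {W,F,ℓ} ⇒ r = 3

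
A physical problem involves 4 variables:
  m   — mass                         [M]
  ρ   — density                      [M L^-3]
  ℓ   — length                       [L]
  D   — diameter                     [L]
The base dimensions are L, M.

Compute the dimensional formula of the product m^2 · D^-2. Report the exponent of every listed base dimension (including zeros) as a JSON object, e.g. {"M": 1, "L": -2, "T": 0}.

Exponent matrix [L,M] × [m,ρ,ℓ,D]:
  L: [ 0 -3  1  1]
  M: [ 1  1  0  0]
  [L]: (2)·0+(-2)·1 = -2
  [M]: (2)·1+(-2)·0 = 2
⇒ L^-2 M^2

{"L": -2, "M": 2}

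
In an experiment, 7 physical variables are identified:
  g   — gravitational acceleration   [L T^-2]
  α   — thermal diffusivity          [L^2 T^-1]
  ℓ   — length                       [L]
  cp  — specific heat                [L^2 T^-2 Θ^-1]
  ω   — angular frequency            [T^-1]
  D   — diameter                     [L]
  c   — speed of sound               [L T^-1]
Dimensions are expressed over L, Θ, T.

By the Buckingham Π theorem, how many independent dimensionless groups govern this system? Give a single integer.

4

Write exponents as rows L,Θ,T / cols g,α,ℓ,cp,ω,D,c:
  L: [ 1  2  1  2  0  1  1]
  Θ: [ 0  0  0 -1  0  0  0]
  T: [-2 -1  0 -2 -1  0 -1]
Echelon form has 3 nonzero rows (pivots: g,α,cp)
Π count = n − r = 7 − 3 = 4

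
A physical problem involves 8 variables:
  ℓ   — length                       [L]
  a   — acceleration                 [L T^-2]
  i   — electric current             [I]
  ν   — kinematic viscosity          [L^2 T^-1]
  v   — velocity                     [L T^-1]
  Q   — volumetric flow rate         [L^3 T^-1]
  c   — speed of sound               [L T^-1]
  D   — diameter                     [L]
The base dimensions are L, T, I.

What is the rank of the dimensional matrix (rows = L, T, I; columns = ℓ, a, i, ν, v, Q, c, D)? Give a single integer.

Write exponents as rows L,T,I / cols ℓ,a,i,ν,v,Q,c,D:
  L: [ 1  1  0  2  1  3  1  1]
  T: [ 0 -2  0 -1 -1 -1 -1  0]
  I: [ 0  0  1  0  0  0  0  0]
Row reduction gives pivot columns ℓ,a,i; rank = 3

3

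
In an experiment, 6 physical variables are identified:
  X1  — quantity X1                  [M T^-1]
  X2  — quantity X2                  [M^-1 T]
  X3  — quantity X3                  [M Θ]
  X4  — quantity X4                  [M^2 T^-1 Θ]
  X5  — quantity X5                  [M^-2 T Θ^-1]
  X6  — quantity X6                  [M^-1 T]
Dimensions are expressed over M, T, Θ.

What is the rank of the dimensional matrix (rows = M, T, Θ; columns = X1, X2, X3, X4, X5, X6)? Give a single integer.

Dimensional matrix (M×T×Θ by X1×X2×X3×X4×X5×X6):
  M: [ 1 -1  1  2 -2 -1]
  T: [-1  1  0 -1  1  1]
  Θ: [ 0  0  1  1 -1  0]
Row reduction gives pivot columns X1,X3; rank = 2

2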